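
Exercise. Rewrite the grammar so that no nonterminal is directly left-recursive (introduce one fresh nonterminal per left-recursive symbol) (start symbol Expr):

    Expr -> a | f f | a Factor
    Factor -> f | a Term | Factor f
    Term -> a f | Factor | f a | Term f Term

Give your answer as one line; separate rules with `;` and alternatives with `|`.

Expr -> a | f f | a Factor; Factor -> f Factor1 | a Term Factor1; Term -> a f Term1 | Factor Term1 | f a Term1; Factor1 -> f Factor1 | eps; Term1 -> f Term Term1 | eps

Left recursion appears on Factor, Term.
For Factor: α = {f}, β = {f, a Term}. Rewrite as Factor → β Factor1 and Factor1 → α Factor1 | ε.
For Term: α = {f Term}, β = {a f, Factor, f a}. Rewrite as Term → β Term1 and Term1 → α Term1 | ε.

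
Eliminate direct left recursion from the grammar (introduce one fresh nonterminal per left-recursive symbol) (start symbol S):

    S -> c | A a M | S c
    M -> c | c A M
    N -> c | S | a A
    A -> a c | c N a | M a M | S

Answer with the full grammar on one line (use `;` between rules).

S -> c S' | A a M S'; M -> c | c A M; N -> c | S | a A; A -> a c | c N a | M a M | S; S' -> c S' | eps

Directly left-recursive nonterminal: S.
For S: α = {c}, β = {c, A a M}. Rewrite as S → β S' and S' → α S' | ε.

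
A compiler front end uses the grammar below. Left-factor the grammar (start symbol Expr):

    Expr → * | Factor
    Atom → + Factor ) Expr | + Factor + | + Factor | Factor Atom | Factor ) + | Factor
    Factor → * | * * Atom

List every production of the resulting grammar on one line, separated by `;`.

Atom has alternatives sharing prefix '+ Factor': factor to Atom → + Factor Atom1 with Atom1 → ) Expr | + | ε.
Atom has alternatives sharing prefix 'Factor': factor to Atom → Factor Atom2 with Atom2 → Atom | ) + | ε.
Factor has alternatives sharing prefix '*': factor to Factor → * Factor1 with Factor1 → ε | * Atom.

Expr → * | Factor; Atom → + Factor Atom1 | Factor Atom2; Factor → * Factor1; Atom1 → ) Expr | + | ε; Atom2 → Atom | ) + | ε; Factor1 → ε | * Atom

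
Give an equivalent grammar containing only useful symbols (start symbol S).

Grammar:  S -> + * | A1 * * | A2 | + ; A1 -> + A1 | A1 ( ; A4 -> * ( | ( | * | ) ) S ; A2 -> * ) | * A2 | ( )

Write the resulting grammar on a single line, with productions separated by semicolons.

S -> + * | A2 | +; A2 -> * ) | * A2 | ( )

Generating nonterminals: {A2, A4, S}.
Reachable from S after that: {A2, S}.
Removed useless symbols: {A1, A4} and every production mentioning them.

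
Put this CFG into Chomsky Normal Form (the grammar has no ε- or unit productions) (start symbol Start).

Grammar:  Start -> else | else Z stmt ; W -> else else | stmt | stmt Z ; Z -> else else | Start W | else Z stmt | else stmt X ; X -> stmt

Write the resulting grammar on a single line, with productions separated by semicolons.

Introduce a nonterminal for each terminal appearing in a rule of length ≥ 2: X1 → else, X2 → stmt.
Binarize each right-hand side of length ≥ 3 by chaining fresh nonterminals (Y1, Y2, …): affected rules were Start → X1 Z X2; Z → X1 Z X2; Z → X1 X2 X.

Start -> else | X1 Y1; W -> X1 X1 | stmt | X2 Z; Z -> X1 X1 | Start W | X1 Y2 | X1 Y3; X -> stmt; X1 -> else; X2 -> stmt; Y1 -> Z X2; Y2 -> Z X2; Y3 -> X2 X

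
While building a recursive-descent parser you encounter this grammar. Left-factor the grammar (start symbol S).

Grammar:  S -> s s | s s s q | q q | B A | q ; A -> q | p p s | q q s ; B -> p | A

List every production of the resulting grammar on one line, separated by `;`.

S has alternatives sharing prefix 's s': factor to S → s s S' with S' → ε | s q.
S has alternatives sharing prefix 'q': factor to S → q S'' with S'' → q | ε.
A has alternatives sharing prefix 'q': factor to A → q A' with A' → ε | q s.

S -> B A | s s S' | q S''; A -> p p s | q A'; B -> p | A; S' -> ε | s q; S'' -> q | ε; A' -> ε | q s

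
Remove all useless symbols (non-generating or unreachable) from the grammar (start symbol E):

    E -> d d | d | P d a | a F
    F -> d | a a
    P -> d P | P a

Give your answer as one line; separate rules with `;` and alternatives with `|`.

Generating nonterminals: {E, F}.
Reachable from E after that: {E, F}.
Removed useless symbols: {P} and every production mentioning them.

E -> d d | d | a F; F -> d | a a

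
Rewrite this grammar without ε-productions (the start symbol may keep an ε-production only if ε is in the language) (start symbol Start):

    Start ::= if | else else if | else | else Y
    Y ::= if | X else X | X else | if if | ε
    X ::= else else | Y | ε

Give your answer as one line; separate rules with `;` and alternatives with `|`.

Start ::= if | else else if | else | else Y; Y ::= if | X else X | X else | else X | else | if if; X ::= else else | Y

Nullable nonterminals: {X, Y}.
ε ∉ L(G), so no ε-production is kept.
Add the nullable-subset variants: Y → X else X gives X else X | X else | else X | else.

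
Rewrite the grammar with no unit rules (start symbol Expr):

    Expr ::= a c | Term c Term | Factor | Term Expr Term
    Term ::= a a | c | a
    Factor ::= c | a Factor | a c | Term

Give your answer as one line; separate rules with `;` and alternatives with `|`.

Expr ::= a a | c | a | a Factor | a c | Term c Term | Term Expr Term; Term ::= a a | c | a; Factor ::= a a | c | a | a Factor | a c

Unit pairs: Expr ⇒* {Factor, Term}; Factor ⇒* {Term}.
Replace each nonterminal's rules with the union of the non-unit rules of every nonterminal it unit-derives.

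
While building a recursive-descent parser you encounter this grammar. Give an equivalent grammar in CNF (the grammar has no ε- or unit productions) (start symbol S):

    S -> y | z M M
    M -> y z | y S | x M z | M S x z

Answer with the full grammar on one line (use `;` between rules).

Introduce a nonterminal for each terminal appearing in a rule of length ≥ 2: X1 → z, X2 → y, X3 → x.
Binarize each right-hand side of length ≥ 3 by chaining fresh nonterminals (Y1, Y2, …): affected rules were S → X1 M M; M → X3 M X1; M → M S X3 X1.

S -> y | X1 Y1; M -> X2 X1 | X2 S | X3 Y2 | M Y3; X1 -> z; X2 -> y; X3 -> x; Y1 -> M M; Y2 -> M X1; Y3 -> S Y4; Y4 -> X3 X1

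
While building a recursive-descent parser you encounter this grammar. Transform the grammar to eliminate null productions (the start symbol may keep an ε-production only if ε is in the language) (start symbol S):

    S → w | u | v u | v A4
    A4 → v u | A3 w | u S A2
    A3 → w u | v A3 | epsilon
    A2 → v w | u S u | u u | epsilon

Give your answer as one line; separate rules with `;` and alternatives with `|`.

The nullable symbols are {A2, A3}.
ε ∉ L(G), so no ε-production is kept.
Add the nullable-subset variants: A4 → A3 w gives A3 w | w. A4 → u S A2 gives u S A2 | u S. A3 → v A3 gives v A3 | v.

S → w | u | v u | v A4; A4 → v u | A3 w | w | u S A2 | u S; A3 → w u | v A3 | v; A2 → v w | u S u | u u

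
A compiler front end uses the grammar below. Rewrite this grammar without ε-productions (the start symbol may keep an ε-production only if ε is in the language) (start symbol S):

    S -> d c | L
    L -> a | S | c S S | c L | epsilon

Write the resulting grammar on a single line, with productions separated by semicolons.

S -> d c | L | epsilon; L -> a | S | c S S | c S | c | c L

Nullable set = {L, S}.
ε ∈ L(G) since S is nullable, so keep S → ε.
For each production, add variants omitting each subset of nullable occurrences: L → c S S gives c S S | c S | c.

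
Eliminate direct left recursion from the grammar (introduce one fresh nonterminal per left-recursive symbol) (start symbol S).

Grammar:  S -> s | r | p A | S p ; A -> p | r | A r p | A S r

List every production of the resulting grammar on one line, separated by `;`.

Left recursion appears on S, A.
For S: α = {p}, β = {s, r, p A}. Rewrite as S → β S' and S' → α S' | ε.
For A: α = {r p, S r}, β = {p, r}. Rewrite as A → β A' and A' → α A' | ε.

S -> s S' | r S' | p A S'; A -> p A' | r A'; S' -> p S' | ε; A' -> r p A' | S r A' | ε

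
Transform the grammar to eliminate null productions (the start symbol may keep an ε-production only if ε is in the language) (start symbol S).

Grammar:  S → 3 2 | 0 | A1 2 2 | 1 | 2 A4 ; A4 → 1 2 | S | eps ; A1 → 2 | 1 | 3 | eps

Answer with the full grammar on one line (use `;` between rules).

The nullable symbols are {A1, A4}.
ε ∉ L(G), so no ε-production is kept.
For each production, add variants omitting each subset of nullable occurrences: S → A1 2 2 gives A1 2 2 | 2 2. S → 2 A4 gives 2 A4 | 2.

S → 3 2 | 0 | A1 2 2 | 2 2 | 1 | 2 A4 | 2; A4 → 1 2 | S; A1 → 2 | 1 | 3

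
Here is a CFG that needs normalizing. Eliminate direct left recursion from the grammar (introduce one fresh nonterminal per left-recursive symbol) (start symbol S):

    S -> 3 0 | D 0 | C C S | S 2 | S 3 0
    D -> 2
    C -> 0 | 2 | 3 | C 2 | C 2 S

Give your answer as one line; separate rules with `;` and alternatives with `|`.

S -> 3 0 S' | D 0 S' | C C S S'; D -> 2; C -> 0 C' | 2 C' | 3 C'; S' -> 2 S' | 3 0 S' | ε; C' -> 2 C' | 2 S C' | ε

Left recursion appears on S, C.
For S: α = {2, 3 0}, β = {3 0, D 0, C C S}. Rewrite as S → β S' and S' → α S' | ε.
For C: α = {2, 2 S}, β = {0, 2, 3}. Rewrite as C → β C' and C' → α C' | ε.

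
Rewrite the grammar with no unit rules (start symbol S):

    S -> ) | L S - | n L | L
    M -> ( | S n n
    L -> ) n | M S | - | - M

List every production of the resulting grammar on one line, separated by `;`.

S -> ) n | M S | - | - M | ) | L S - | n L; M -> ( | S n n; L -> ) n | M S | - | - M

Unit pairs: S ⇒* {L}.
For each unit pair (A, B), copy every non-unit production of B to A, then drop all unit productions.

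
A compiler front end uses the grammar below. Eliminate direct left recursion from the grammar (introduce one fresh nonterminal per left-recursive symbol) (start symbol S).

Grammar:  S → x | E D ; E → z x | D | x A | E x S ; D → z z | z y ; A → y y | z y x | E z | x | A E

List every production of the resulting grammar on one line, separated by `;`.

S → x | E D; E → z x E' | D E' | x A E'; D → z z | z y; A → y y A' | z y x A' | E z A' | x A'; E' → x S E' | ε; A' → E A' | ε

E, A are directly left-recursive.
For E: α = {x S}, β = {z x, D, x A}. Rewrite as E → β E' and E' → α E' | ε.
For A: α = {E}, β = {y y, z y x, E z, x}. Rewrite as A → β A' and A' → α A' | ε.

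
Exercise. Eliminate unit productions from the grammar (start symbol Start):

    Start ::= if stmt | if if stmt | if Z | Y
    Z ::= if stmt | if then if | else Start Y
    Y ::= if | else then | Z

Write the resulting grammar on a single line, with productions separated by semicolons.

Unit pairs: Start ⇒* {Y, Z}; Y ⇒* {Z}.
For each unit pair (A, B), copy every non-unit production of B to A, then drop all unit productions.

Start ::= if stmt | if then if | else Start Y | if if stmt | if Z | if | else then; Z ::= if stmt | if then if | else Start Y; Y ::= if stmt | if then if | else Start Y | if | else then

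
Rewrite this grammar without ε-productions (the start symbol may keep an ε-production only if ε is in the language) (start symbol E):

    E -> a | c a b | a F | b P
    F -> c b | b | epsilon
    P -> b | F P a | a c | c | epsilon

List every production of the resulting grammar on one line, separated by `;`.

The nullable symbols are {F, P}.
ε ∉ L(G), so no ε-production is kept.
Add the nullable-subset variants: E → b P gives b P | b. P → F P a gives F P a | F a | P a | a.

E -> a | c a b | a F | b P | b; F -> c b | b; P -> b | F P a | F a | P a | a | a c | c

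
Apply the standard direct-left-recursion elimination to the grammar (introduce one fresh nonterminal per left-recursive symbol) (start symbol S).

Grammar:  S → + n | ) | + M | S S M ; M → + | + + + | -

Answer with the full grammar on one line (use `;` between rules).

Directly left-recursive nonterminal: S.
For S: α = {S M}, β = {+ n, ), + M}. Rewrite as S → β S' and S' → α S' | ε.

S → + n S' | ) S' | + M S'; M → + | + + + | -; S' → S M S' | ε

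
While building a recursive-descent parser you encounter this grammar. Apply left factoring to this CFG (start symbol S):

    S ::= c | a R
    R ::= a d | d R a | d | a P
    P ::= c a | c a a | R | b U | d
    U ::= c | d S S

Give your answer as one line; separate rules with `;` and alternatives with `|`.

R has alternatives sharing prefix 'a': factor to R → a R' with R' → d | P.
R has alternatives sharing prefix 'd': factor to R → d R'' with R'' → R a | ε.
P has alternatives sharing prefix 'c a': factor to P → c a P' with P' → ε | a.

S ::= c | a R; R ::= a R' | d R''; P ::= R | b U | d | c a P'; U ::= c | d S S; R' ::= d | P; R'' ::= R a | ε; P' ::= ε | a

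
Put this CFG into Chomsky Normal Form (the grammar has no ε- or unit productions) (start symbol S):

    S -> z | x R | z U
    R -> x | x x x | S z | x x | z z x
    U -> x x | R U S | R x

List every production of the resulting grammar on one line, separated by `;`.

Introduce a nonterminal for each terminal appearing in a rule of length ≥ 2: X1 → x, X2 → z.
Binarize each right-hand side of length ≥ 3 by chaining fresh nonterminals (Y1, Y2, …): affected rules were R → X1 X1 X1; R → X2 X2 X1; U → R U S.

S -> z | X1 R | X2 U; R -> x | X1 Y1 | S X2 | X1 X1 | X2 Y2; U -> X1 X1 | R Y3 | R X1; X1 -> x; X2 -> z; Y1 -> X1 X1; Y2 -> X2 X1; Y3 -> U S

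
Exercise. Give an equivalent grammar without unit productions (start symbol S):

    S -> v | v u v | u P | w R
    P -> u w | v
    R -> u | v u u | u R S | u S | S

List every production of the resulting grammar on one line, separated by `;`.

S -> v | v u v | u P | w R; P -> u w | v; R -> v | v u v | u P | w R | u | v u u | u R S | u S

Unit pairs: R ⇒* {S}.
For every A with A ⇒* B via unit rules, add B's non-unit alternatives to A; then delete every rule of the form X → Y.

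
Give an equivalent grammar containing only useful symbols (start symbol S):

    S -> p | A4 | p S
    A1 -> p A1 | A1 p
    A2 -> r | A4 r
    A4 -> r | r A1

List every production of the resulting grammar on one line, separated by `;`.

S -> p | A4 | p S; A4 -> r

Generating nonterminals: {A2, A4, S}.
Reachable from S after that: {A4, S}.
Removed useless symbols: {A1, A2} and every production mentioning them.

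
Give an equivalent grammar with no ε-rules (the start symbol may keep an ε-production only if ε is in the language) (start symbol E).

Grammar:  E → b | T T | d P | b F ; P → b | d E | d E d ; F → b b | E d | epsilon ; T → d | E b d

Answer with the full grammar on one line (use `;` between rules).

Nullable set = {F}.
ε ∉ L(G), so no ε-production is kept.

E → b | T T | d P | b F; P → b | d E | d E d; F → b b | E d; T → d | E b d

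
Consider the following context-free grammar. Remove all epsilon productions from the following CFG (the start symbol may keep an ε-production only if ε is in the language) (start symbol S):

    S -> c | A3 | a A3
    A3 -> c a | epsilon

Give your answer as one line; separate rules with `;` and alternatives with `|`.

Nullable set = {A3, S}.
ε ∈ L(G) since S is nullable, so keep S → ε.
Add the nullable-subset variants: S → a A3 gives a A3 | a.

S -> c | A3 | a A3 | a | epsilon; A3 -> c a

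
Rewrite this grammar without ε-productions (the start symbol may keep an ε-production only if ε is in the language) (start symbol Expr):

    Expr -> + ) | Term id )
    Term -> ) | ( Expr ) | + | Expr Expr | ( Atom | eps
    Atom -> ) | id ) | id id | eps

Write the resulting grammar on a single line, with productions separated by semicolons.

Expr -> + ) | Term id ) | id ); Term -> ) | ( Expr ) | + | Expr Expr | ( Atom | (; Atom -> ) | id ) | id id

The nullable symbols are {Atom, Term}.
ε ∉ L(G), so no ε-production is kept.
Add the nullable-subset variants: Expr → Term id ) gives Term id ) | id ). Term → ( Atom gives ( Atom | (.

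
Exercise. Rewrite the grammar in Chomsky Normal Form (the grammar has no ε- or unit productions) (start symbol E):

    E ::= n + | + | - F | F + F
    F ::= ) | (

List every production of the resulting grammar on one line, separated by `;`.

Introduce a nonterminal for each terminal appearing in a rule of length ≥ 2: X1 → n, X2 → +, X3 → -.
Binarize each right-hand side of length ≥ 3 by chaining fresh nonterminals (Y1, Y2, …): affected rules were E → F X2 F.

E ::= X1 X2 | + | X3 F | F Y1; F ::= ) | (; X1 ::= n; X2 ::= +; X3 ::= -; Y1 ::= X2 F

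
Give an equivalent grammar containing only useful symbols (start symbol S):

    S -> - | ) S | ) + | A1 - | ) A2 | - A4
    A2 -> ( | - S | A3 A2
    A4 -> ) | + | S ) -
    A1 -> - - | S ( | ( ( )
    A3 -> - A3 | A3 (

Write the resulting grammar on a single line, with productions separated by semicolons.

Generating nonterminals: {A1, A2, A4, S}.
Reachable from S after that: {A1, A2, A4, S}.
Removed useless symbols: {A3} and every production mentioning them.

S -> - | ) S | ) + | A1 - | ) A2 | - A4; A2 -> ( | - S; A4 -> ) | + | S ) -; A1 -> - - | S ( | ( ( )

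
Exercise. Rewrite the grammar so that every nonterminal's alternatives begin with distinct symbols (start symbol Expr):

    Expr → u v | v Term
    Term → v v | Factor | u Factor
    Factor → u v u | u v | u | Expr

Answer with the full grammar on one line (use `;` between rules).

Expr → u v | v Term; Term → v v | Factor | u Factor; Factor → Expr | u Factor1; Factor1 → eps | v Factor11; Factor11 → u | eps

Factor has alternatives sharing prefix 'u': factor to Factor → u Factor1 with Factor1 → v u | v | ε.
Factor1 has alternatives sharing prefix 'v': factor to Factor1 → v Factor11 with Factor11 → u | ε.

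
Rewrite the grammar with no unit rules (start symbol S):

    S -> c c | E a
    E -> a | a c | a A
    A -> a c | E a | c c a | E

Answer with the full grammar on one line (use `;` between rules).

Unit pairs: A ⇒* {E}.
For each unit pair (A, B), copy every non-unit production of B to A, then drop all unit productions.

S -> c c | E a; E -> a | a c | a A; A -> a | a c | a A | E a | c c a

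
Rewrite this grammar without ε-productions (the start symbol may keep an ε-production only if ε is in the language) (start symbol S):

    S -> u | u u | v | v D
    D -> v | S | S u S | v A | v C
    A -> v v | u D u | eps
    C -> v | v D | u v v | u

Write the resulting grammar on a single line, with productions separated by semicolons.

S -> u | u u | v | v D; D -> v | S | S u S | v A | v C; A -> v v | u D u; C -> v | v D | u v v | u

Nullable nonterminals: {A}.
ε ∉ L(G), so no ε-production is kept.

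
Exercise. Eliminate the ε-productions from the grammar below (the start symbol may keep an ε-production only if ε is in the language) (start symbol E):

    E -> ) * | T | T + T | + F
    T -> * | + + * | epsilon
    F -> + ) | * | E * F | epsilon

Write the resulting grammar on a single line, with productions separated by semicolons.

E -> ) * | T | T + T | T + | + T | + | + F | epsilon; T -> * | + + *; F -> + ) | * | E * F | E * | * F

Nullable nonterminals: {E, F, T}.
ε ∈ L(G) since E is nullable, so keep E → ε.
Add the nullable-subset variants: E → T + T gives T + T | T + | + T | +. F → E * F gives E * F | E * | * F.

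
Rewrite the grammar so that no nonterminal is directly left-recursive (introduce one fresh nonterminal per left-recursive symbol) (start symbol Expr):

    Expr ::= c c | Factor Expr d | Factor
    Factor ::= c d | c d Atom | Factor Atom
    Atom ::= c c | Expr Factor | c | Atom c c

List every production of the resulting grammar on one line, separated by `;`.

Expr ::= c c | Factor Expr d | Factor; Factor ::= c d Factor1 | c d Atom Factor1; Atom ::= c c Atom1 | Expr Factor Atom1 | c Atom1; Factor1 ::= Atom Factor1 | ε; Atom1 ::= c c Atom1 | ε

Directly left-recursive nonterminals: Factor, Atom.
For Factor: α = {Atom}, β = {c d, c d Atom}. Rewrite as Factor → β Factor1 and Factor1 → α Factor1 | ε.
For Atom: α = {c c}, β = {c c, Expr Factor, c}. Rewrite as Atom → β Atom1 and Atom1 → α Atom1 | ε.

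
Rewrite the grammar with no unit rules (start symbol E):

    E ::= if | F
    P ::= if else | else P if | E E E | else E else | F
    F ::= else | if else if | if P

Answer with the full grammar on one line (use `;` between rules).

E ::= if | else | if else if | if P; P ::= else | if else if | if P | if else | else P if | E E E | else E else; F ::= else | if else if | if P

Unit pairs: E ⇒* {F}; P ⇒* {F}.
For every A with A ⇒* B via unit rules, add B's non-unit alternatives to A; then delete every rule of the form X → Y.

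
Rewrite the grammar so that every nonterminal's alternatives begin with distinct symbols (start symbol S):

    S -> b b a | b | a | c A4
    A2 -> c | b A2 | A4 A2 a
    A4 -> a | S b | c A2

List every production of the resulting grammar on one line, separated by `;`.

S has alternatives sharing prefix 'b': factor to S → b S' with S' → b a | ε.

S -> a | c A4 | b S'; A2 -> c | b A2 | A4 A2 a; A4 -> a | S b | c A2; S' -> b a | ε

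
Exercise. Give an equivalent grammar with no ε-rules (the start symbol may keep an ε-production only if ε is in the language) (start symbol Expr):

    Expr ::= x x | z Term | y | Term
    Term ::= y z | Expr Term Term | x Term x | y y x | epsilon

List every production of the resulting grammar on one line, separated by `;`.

The nullable symbols are {Expr, Term}.
ε ∈ L(G) since Expr is nullable, so keep Expr → ε.
Add the nullable-subset variants: Expr → z Term gives z Term | z. Term → Expr Term Term gives Expr Term Term | Expr Term | Expr | Term Term. Term → x Term x gives x Term x | x x.

Expr ::= x x | z Term | z | y | Term | ε; Term ::= y z | Expr Term Term | Expr Term | Expr | Term Term | x Term x | x x | y y x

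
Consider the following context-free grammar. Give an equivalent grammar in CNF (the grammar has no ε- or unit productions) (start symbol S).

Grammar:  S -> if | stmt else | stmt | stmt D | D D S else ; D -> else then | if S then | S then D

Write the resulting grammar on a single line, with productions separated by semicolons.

Introduce a nonterminal for each terminal appearing in a rule of length ≥ 2: X1 → stmt, X2 → else, X3 → then, X4 → if.
Binarize each right-hand side of length ≥ 3 by chaining fresh nonterminals (Y1, Y2, …): affected rules were S → D D S X2; D → X4 S X3; D → S X3 D.

S -> if | X1 X2 | stmt | X1 D | D Y1; D -> X2 X3 | X4 Y3 | S Y4; X1 -> stmt; X2 -> else; X3 -> then; X4 -> if; Y1 -> D Y2; Y2 -> S X2; Y3 -> S X3; Y4 -> X3 D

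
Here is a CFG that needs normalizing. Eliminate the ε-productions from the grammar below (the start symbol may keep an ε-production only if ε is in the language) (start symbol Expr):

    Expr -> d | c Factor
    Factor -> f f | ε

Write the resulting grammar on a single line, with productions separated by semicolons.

Nullable nonterminals: {Factor}.
ε ∉ L(G), so no ε-production is kept.
For each production, add variants omitting each subset of nullable occurrences: Expr → c Factor gives c Factor | c.

Expr -> d | c Factor | c; Factor -> f f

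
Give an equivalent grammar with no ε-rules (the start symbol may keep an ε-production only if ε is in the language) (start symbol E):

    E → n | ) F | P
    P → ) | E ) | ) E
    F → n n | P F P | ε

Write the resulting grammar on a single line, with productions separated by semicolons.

Nullable nonterminals: {F}.
ε ∉ L(G), so no ε-production is kept.
Expand every rule over subsets of its nullable positions: E → ) F gives ) F | ). F → P F P gives P F P | P P.

E → n | ) F | ) | P; P → ) | E ) | ) E; F → n n | P F P | P P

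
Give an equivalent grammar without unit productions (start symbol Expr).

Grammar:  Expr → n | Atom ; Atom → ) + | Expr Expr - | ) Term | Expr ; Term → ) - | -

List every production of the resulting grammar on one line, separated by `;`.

Unit pairs: Atom ⇒* {Expr}; Expr ⇒* {Atom}.
Replace each nonterminal's rules with the union of the non-unit rules of every nonterminal it unit-derives.

Expr → ) + | Expr Expr - | ) Term | n; Atom → ) + | Expr Expr - | ) Term | n; Term → ) - | -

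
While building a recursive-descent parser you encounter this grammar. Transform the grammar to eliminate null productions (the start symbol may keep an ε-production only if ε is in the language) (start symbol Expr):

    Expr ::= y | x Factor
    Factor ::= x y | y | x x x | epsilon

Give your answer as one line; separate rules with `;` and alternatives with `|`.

Nullable nonterminals: {Factor}.
ε ∉ L(G), so no ε-production is kept.
Expand every rule over subsets of its nullable positions: Expr → x Factor gives x Factor | x.

Expr ::= y | x Factor | x; Factor ::= x y | y | x x x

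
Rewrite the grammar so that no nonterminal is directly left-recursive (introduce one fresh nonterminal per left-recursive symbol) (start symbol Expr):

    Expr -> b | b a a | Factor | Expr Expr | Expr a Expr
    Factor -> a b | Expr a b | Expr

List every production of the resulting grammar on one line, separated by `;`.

Directly left-recursive nonterminal: Expr.
For Expr: α = {Expr, a Expr}, β = {b, b a a, Factor}. Rewrite as Expr → β Expr1 and Expr1 → α Expr1 | ε.

Expr -> b Expr1 | b a a Expr1 | Factor Expr1; Factor -> a b | Expr a b | Expr; Expr1 -> Expr Expr1 | a Expr Expr1 | ε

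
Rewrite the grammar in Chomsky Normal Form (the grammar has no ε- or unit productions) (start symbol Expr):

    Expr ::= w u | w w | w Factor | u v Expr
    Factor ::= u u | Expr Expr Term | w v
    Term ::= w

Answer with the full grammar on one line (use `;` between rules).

Introduce a nonterminal for each terminal appearing in a rule of length ≥ 2: X1 → w, X2 → u, X3 → v.
Binarize each right-hand side of length ≥ 3 by chaining fresh nonterminals (Y1, Y2, …): affected rules were Expr → X2 X3 Expr; Factor → Expr Expr Term.

Expr ::= X1 X2 | X1 X1 | X1 Factor | X2 Y1; Factor ::= X2 X2 | Expr Y2 | X1 X3; Term ::= w; X1 ::= w; X2 ::= u; X3 ::= v; Y1 ::= X3 Expr; Y2 ::= Expr Term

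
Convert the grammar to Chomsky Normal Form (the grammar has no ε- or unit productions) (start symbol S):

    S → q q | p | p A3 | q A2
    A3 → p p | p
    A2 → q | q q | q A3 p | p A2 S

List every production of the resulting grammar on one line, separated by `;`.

Introduce a nonterminal for each terminal appearing in a rule of length ≥ 2: X1 → q, X2 → p.
Binarize each right-hand side of length ≥ 3 by chaining fresh nonterminals (Y1, Y2, …): affected rules were A2 → X1 A3 X2; A2 → X2 A2 S.

S → X1 X1 | p | X2 A3 | X1 A2; A3 → X2 X2 | p; A2 → q | X1 X1 | X1 Y1 | X2 Y2; X1 → q; X2 → p; Y1 → A3 X2; Y2 → A2 S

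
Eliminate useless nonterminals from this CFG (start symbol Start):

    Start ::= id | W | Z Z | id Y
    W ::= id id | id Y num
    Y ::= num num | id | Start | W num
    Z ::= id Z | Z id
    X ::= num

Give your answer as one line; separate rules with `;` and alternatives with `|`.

Start ::= id | W | id Y; W ::= id id | id Y num; Y ::= num num | id | Start | W num

Generating nonterminals: {Start, W, X, Y}.
Reachable from Start after that: {Start, W, Y}.
Removed useless symbols: {X, Z} and every production mentioning them.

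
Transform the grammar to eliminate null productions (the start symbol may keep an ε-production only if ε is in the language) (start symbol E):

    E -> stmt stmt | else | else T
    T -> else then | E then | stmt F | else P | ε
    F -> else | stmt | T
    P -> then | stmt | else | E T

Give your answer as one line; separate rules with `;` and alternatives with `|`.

The nullable symbols are {F, T}.
ε ∉ L(G), so no ε-production is kept.
For each production, add variants omitting each subset of nullable occurrences: T → stmt F gives stmt F | stmt. P → E T gives E T | E.

E -> stmt stmt | else | else T; T -> else then | E then | stmt F | stmt | else P; F -> else | stmt | T; P -> then | stmt | else | E T | E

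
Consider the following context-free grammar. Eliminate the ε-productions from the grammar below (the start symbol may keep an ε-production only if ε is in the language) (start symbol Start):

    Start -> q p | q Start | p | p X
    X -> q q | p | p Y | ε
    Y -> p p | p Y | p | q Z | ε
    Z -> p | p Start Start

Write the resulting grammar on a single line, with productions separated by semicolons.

Start -> q p | q Start | p | p X; X -> q q | p | p Y; Y -> p p | p Y | p | q Z; Z -> p | p Start Start

The nullable symbols are {X, Y}.
ε ∉ L(G), so no ε-production is kept.
For each production, add variants omitting each subset of nullable occurrences: Y → p Y gives p Y | p.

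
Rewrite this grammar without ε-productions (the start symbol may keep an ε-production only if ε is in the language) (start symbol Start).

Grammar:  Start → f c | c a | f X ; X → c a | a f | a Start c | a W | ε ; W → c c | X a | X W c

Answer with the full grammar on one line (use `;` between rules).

Start → f c | c a | f X | f; X → c a | a f | a Start c | a W; W → c c | X a | a | X W c | W c

The nullable symbols are {X}.
ε ∉ L(G), so no ε-production is kept.
Expand every rule over subsets of its nullable positions: Start → f X gives f X | f. W → X a gives X a | a. W → X W c gives X W c | W c.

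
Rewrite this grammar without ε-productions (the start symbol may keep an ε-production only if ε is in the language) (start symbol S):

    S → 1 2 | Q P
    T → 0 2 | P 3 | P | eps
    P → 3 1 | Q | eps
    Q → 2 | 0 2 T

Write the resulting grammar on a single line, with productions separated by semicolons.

Nullable set = {P, T}.
ε ∉ L(G), so no ε-production is kept.
For each production, add variants omitting each subset of nullable occurrences: S → Q P gives Q P | Q. T → P 3 gives P 3 | 3. Q → 0 2 T gives 0 2 T | 0 2.

S → 1 2 | Q P | Q; T → 0 2 | P 3 | 3 | P; P → 3 1 | Q; Q → 2 | 0 2 T | 0 2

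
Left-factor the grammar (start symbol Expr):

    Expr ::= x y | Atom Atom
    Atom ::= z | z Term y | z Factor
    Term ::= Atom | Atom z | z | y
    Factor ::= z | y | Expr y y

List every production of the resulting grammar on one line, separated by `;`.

Atom has alternatives sharing prefix 'z': factor to Atom → z Atom1 with Atom1 → ε | Term y | Factor.
Term has alternatives sharing prefix 'Atom': factor to Term → Atom Term1 with Term1 → ε | z.

Expr ::= x y | Atom Atom; Atom ::= z Atom1; Term ::= z | y | Atom Term1; Factor ::= z | y | Expr y y; Atom1 ::= ε | Term y | Factor; Term1 ::= ε | z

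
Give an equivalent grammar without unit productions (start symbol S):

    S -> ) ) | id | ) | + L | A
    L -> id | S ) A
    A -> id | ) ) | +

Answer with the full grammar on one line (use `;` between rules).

S -> ) ) | id | ) | + L | +; L -> id | S ) A; A -> id | ) ) | +

Unit pairs: S ⇒* {A}.
Replace each nonterminal's rules with the union of the non-unit rules of every nonterminal it unit-derives.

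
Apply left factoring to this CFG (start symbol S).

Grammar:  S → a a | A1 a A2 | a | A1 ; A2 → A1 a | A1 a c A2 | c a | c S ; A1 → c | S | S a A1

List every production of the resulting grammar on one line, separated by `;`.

S → a S' | A1 S''; A2 → A1 a A2' | c A2''; A1 → c | S A1'; S' → a | ε; S'' → a A2 | ε; A2' → ε | c A2; A2'' → a | S; A1' → ε | a A1

S has alternatives sharing prefix 'a': factor to S → a S' with S' → a | ε.
S has alternatives sharing prefix 'A1': factor to S → A1 S'' with S'' → a A2 | ε.
A2 has alternatives sharing prefix 'A1 a': factor to A2 → A1 a A2' with A2' → ε | c A2.
A2 has alternatives sharing prefix 'c': factor to A2 → c A2'' with A2'' → a | S.
A1 has alternatives sharing prefix 'S': factor to A1 → S A1' with A1' → ε | a A1.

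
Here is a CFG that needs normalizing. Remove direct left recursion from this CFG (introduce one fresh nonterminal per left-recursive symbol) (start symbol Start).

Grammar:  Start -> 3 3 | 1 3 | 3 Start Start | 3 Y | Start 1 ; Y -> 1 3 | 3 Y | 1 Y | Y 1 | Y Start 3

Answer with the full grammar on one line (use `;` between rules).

Left recursion appears on Start, Y.
For Start: α = {1}, β = {3 3, 1 3, 3 Start Start, 3 Y}. Rewrite as Start → β Start1 and Start1 → α Start1 | ε.
For Y: α = {1, Start 3}, β = {1 3, 3 Y, 1 Y}. Rewrite as Y → β Y1 and Y1 → α Y1 | ε.

Start -> 3 3 Start1 | 1 3 Start1 | 3 Start Start Start1 | 3 Y Start1; Y -> 1 3 Y1 | 3 Y Y1 | 1 Y Y1; Start1 -> 1 Start1 | epsilon; Y1 -> 1 Y1 | Start 3 Y1 | epsilon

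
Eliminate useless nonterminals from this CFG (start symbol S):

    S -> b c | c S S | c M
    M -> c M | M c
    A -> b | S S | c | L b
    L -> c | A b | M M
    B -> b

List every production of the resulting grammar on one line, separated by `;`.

S -> b c | c S S

Generating nonterminals: {A, B, L, S}.
Reachable from S after that: {S}.
Removed useless symbols: {A, B, L, M} and every production mentioning them.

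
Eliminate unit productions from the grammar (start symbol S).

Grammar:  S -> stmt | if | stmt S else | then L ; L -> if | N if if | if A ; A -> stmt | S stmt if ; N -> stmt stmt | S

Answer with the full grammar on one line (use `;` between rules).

S -> stmt | if | stmt S else | then L; L -> if | N if if | if A; A -> stmt | S stmt if; N -> stmt | if | stmt S else | then L | stmt stmt

Unit pairs: N ⇒* {S}.
For each unit pair (A, B), copy every non-unit production of B to A, then drop all unit productions.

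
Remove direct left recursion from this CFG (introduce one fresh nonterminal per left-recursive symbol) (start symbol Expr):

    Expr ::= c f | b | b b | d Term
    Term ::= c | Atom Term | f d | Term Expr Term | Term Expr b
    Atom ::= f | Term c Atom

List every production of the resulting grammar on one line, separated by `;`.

Expr ::= c f | b | b b | d Term; Term ::= c Term1 | Atom Term Term1 | f d Term1; Atom ::= f | Term c Atom; Term1 ::= Expr Term Term1 | Expr b Term1 | eps

Directly left-recursive nonterminal: Term.
For Term: α = {Expr Term, Expr b}, β = {c, Atom Term, f d}. Rewrite as Term → β Term1 and Term1 → α Term1 | ε.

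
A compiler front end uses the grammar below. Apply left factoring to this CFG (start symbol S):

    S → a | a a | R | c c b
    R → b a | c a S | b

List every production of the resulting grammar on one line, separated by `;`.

S has alternatives sharing prefix 'a': factor to S → a S' with S' → ε | a.
R has alternatives sharing prefix 'b': factor to R → b R' with R' → a | ε.

S → R | c c b | a S'; R → c a S | b R'; S' → epsilon | a; R' → a | epsilon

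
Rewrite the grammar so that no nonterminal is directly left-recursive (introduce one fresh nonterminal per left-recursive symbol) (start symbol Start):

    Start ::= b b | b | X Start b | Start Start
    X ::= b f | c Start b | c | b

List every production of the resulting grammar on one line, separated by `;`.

Start is directly left-recursive.
For Start: α = {Start}, β = {b b, b, X Start b}. Rewrite as Start → β Start1 and Start1 → α Start1 | ε.

Start ::= b b Start1 | b Start1 | X Start b Start1; X ::= b f | c Start b | c | b; Start1 ::= Start Start1 | ε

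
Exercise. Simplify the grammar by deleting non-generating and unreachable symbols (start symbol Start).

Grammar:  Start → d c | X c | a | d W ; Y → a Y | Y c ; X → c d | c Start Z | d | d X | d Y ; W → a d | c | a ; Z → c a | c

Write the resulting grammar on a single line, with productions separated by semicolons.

Generating nonterminals: {Start, W, X, Z}.
Reachable from Start after that: {Start, W, X, Z}.
Removed useless symbols: {Y} and every production mentioning them.

Start → d c | X c | a | d W; X → c d | c Start Z | d | d X; W → a d | c | a; Z → c a | c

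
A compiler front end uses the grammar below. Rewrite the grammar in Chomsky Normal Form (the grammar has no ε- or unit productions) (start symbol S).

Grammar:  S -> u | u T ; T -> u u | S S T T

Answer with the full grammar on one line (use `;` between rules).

Introduce a nonterminal for each terminal appearing in a rule of length ≥ 2: X1 → u.
Binarize each right-hand side of length ≥ 3 by chaining fresh nonterminals (Y1, Y2, …): affected rules were T → S S T T.

S -> u | X1 T; T -> X1 X1 | S Y1; X1 -> u; Y1 -> S Y2; Y2 -> T T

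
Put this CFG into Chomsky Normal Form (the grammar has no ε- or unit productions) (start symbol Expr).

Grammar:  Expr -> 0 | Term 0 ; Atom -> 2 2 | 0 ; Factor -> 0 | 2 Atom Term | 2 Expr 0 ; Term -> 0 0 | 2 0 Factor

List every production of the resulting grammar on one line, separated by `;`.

Introduce a nonterminal for each terminal appearing in a rule of length ≥ 2: X1 → 0, X2 → 2.
Binarize each right-hand side of length ≥ 3 by chaining fresh nonterminals (Y1, Y2, …): affected rules were Factor → X2 Atom Term; Factor → X2 Expr X1; Term → X2 X1 Factor.

Expr -> 0 | Term X1; Atom -> X2 X2 | 0; Factor -> 0 | X2 Y1 | X2 Y2; Term -> X1 X1 | X2 Y3; X1 -> 0; X2 -> 2; Y1 -> Atom Term; Y2 -> Expr X1; Y3 -> X1 Factor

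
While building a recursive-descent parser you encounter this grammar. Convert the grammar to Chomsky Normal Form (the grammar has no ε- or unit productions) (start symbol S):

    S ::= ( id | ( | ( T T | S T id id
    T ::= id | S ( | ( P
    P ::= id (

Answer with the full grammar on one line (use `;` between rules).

Introduce a nonterminal for each terminal appearing in a rule of length ≥ 2: X1 → (, X2 → id.
Binarize each right-hand side of length ≥ 3 by chaining fresh nonterminals (Y1, Y2, …): affected rules were S → X1 T T; S → S T X2 X2.

S ::= X1 X2 | ( | X1 Y1 | S Y2; T ::= id | S X1 | X1 P; P ::= X2 X1; X1 ::= (; X2 ::= id; Y1 ::= T T; Y2 ::= T Y3; Y3 ::= X2 X2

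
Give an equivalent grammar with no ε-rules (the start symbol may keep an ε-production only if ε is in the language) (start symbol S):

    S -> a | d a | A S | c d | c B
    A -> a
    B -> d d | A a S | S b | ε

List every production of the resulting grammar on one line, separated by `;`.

S -> a | d a | A S | c d | c B | c; A -> a; B -> d d | A a S | S b

The nullable symbols are {B}.
ε ∉ L(G), so no ε-production is kept.
For each production, add variants omitting each subset of nullable occurrences: S → c B gives c B | c.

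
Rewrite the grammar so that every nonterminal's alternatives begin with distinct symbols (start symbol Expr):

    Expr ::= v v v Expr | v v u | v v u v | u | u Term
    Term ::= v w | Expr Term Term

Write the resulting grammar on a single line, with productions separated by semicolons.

Expr has alternatives sharing prefix 'v v': factor to Expr → v v Expr1 with Expr1 → v Expr | u | u v.
Expr has alternatives sharing prefix 'u': factor to Expr → u Expr2 with Expr2 → ε | Term.
Expr1 has alternatives sharing prefix 'u': factor to Expr1 → u Expr11 with Expr11 → ε | v.

Expr ::= v v Expr1 | u Expr2; Term ::= v w | Expr Term Term; Expr1 ::= v Expr | u Expr11; Expr2 ::= ε | Term; Expr11 ::= ε | v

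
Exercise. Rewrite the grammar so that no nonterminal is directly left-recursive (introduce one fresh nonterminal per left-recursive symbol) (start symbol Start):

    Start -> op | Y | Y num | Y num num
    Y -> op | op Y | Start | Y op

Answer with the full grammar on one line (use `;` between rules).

Start -> op | Y | Y num | Y num num; Y -> op Y1 | op Y Y1 | Start Y1; Y1 -> op Y1 | epsilon

Left recursion appears on Y.
For Y: α = {op}, β = {op, op Y, Start}. Rewrite as Y → β Y1 and Y1 → α Y1 | ε.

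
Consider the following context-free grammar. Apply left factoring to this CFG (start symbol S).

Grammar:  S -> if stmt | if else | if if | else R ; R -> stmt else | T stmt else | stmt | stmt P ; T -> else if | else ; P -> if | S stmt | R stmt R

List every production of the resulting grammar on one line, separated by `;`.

S -> else R | if S'; R -> T stmt else | stmt R'; T -> else T'; P -> if | S stmt | R stmt R; S' -> stmt | else | if; R' -> else | ε | P; T' -> if | ε

S has alternatives sharing prefix 'if': factor to S → if S' with S' → stmt | else | if.
R has alternatives sharing prefix 'stmt': factor to R → stmt R' with R' → else | ε | P.
T has alternatives sharing prefix 'else': factor to T → else T' with T' → if | ε.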